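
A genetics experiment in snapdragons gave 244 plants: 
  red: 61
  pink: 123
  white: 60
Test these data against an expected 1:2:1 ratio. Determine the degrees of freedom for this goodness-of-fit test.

A goodness-of-fit test with 3 phenotype classes has df = 3 − 1 = 2.

2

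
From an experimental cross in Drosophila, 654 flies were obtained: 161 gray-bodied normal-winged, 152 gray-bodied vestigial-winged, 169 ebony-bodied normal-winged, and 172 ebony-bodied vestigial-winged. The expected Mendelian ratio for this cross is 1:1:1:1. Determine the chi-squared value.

Total ratio parts = 4. Expected numbers out of 654:
  gray-bodied normal-winged: 654 × 1/4 = 163.5
  gray-bodied vestigial-winged: 654 × 1/4 = 163.5
  ebony-bodied normal-winged: 654 × 1/4 = 163.5
  ebony-bodied vestigial-winged: 654 × 1/4 = 163.5
χ² = Σ (O − E)² / E
  gray-bodied normal-winged: (161 − 163.5)² / 163.5 = 0.0382
  gray-bodied vestigial-winged: (152 − 163.5)² / 163.5 = 0.8089
  ebony-bodied normal-winged: (169 − 163.5)² / 163.5 = 0.1850
  ebony-bodied vestigial-winged: (172 − 163.5)² / 163.5 = 0.4419
χ² = 0.0382 + 0.8089 + 0.1850 + 0.4419 = 1.474

1.474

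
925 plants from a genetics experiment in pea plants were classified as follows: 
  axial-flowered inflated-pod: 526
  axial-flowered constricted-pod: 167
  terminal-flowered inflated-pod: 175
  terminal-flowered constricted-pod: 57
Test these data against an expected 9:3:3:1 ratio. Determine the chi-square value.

The 9:3:3:1 ratio has 16 parts, so with N = 925 the expected counts are:
  axial-flowered inflated-pod: 925 × 9/16 = 520.3125
  axial-flowered constricted-pod: 925 × 3/16 = 173.4375
  terminal-flowered inflated-pod: 925 × 3/16 = 173.4375
  terminal-flowered constricted-pod: 925 × 1/16 = 57.8125
χ² = Σ (O − E)² / E
  axial-flowered inflated-pod: (526 − 520.3125)² / 520.3125 = 0.0622
  axial-flowered constricted-pod: (167 − 173.4375)² / 173.4375 = 0.2389
  terminal-flowered inflated-pod: (175 − 173.4375)² / 173.4375 = 0.0141
  terminal-flowered constricted-pod: (57 − 57.8125)² / 57.8125 = 0.0114
χ² = 0.0622 + 0.2389 + 0.0141 + 0.0114 = 0.3266 ≈ 0.327

0.327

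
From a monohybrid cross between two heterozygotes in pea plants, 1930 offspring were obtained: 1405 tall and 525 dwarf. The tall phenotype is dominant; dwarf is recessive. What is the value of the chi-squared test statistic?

For a monohybrid cross between heterozygotes with complete dominance, the expected phenotypic ratio is 3:1.
Under the 3:1 hypothesis (Σ ratio = 4, N = 1930):
  tall: 1930 × 3/4 = 1447.5
  dwarf: 1930 × 1/4 = 482.5
χ² = Σ (O − E)² / E
  tall: (1405 − 1447.5)² / 1447.5 = 1.2478
  dwarf: (525 − 482.5)² / 482.5 = 3.7435
χ² = 1.2478 + 3.7435 = 4.9913 ≈ 4.991

4.991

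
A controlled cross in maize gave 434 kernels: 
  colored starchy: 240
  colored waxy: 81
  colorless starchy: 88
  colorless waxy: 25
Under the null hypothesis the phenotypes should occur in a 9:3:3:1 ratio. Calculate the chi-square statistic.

Expected counts for N = 434 under a 9:3:3:1 ratio (total parts = 16):
  colored starchy: 434 × 9/16 = 244.125
  colored waxy: 434 × 3/16 = 81.375
  colorless starchy: 434 × 3/16 = 81.375
  colorless waxy: 434 × 1/16 = 27.125
χ² = Σ (O − E)² / E
  colored starchy: (240 − 244.125)² / 244.125 = 0.0697
  colored waxy: (81 − 81.375)² / 81.375 = 0.0017
  colorless starchy: (88 − 81.375)² / 81.375 = 0.5394
  colorless waxy: (25 − 27.125)² / 27.125 = 0.1665
χ² = 0.0697 + 0.0017 + 0.5394 + 0.1665 = 0.7773 ≈ 0.777

0.777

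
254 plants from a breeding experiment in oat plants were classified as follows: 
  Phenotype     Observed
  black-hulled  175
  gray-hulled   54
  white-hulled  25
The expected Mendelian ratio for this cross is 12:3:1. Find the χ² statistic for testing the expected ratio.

The 12:3:1 ratio has 16 parts, so with N = 254 the expected counts are:
  black-hulled: 254 × 12/16 = 190.5
  gray-hulled: 254 × 3/16 = 47.625
  white-hulled: 254 × 1/16 = 15.875
χ² = Σ (O − E)² / E
  black-hulled: (175 − 190.5)² / 190.5 = 1.2612
  gray-hulled: (54 − 47.625)² / 47.625 = 0.8533
  white-hulled: (25 − 15.875)² / 15.875 = 5.2451
χ² = 1.2612 + 0.8533 + 5.2451 = 7.3596 ≈ 7.360

7.360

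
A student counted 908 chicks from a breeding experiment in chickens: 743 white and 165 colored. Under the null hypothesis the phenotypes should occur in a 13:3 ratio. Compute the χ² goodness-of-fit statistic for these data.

Expected counts for N = 908 under a 13:3 ratio (total parts = 16):
  white: 908 × 13/16 = 737.75
  colored: 908 × 3/16 = 170.25
χ² = Σ (O − E)² / E
  white: (743 − 737.75)² / 737.75 = 0.0374
  colored: (165 − 170.25)² / 170.25 = 0.1619
χ² = 0.0374 + 0.1619 = 0.1993 ≈ 0.199

0.199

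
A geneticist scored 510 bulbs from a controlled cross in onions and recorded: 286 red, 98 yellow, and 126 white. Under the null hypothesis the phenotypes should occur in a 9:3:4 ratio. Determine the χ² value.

Under the 9:3:4 hypothesis (Σ ratio = 16, N = 510):
  red: 510 × 9/16 = 286.875
  yellow: 510 × 3/16 = 95.625
  white: 510 × 4/16 = 127.5
χ² = Σ (O − E)² / E
  red: (286 − 286.875)² / 286.875 = 0.0027
  yellow: (98 − 95.625)² / 95.625 = 0.0590
  white: (126 − 127.5)² / 127.5 = 0.0176
χ² = 0.0027 + 0.0590 + 0.0176 = 0.0793 ≈ 0.079

0.079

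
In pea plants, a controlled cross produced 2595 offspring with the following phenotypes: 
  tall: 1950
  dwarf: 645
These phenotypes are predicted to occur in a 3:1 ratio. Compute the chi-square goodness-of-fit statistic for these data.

Total ratio parts = 4. Expected numbers out of 2595:
  tall: 2595 × 3/4 = 1946.25
  dwarf: 2595 × 1/4 = 648.75
χ² = Σ (O − E)² / E
  tall: (1950 − 1946.25)² / 1946.25 = 0.0072
  dwarf: (645 − 648.75)² / 648.75 = 0.0217
χ² = 0.0072 + 0.0217 = 0.0289 ≈ 0.029

0.029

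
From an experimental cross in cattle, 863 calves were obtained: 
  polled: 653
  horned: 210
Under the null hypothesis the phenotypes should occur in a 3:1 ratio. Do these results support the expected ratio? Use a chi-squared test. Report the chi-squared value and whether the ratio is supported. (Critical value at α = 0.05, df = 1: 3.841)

Total ratio parts = 4. Expected numbers out of 863:
  polled: 863 × 3/4 = 647.25
  horned: 863 × 1/4 = 215.75
χ² = Σ (O − E)² / E
  polled: (653 − 647.25)² / 647.25 = 0.0511
  horned: (210 − 215.75)² / 215.75 = 0.1532
χ² = 0.0511 + 0.1532 = 0.2043 ≈ 0.204
Degrees of freedom = 2 − 1 = 1; critical value at α = 0.05 is 3.841.
Since 0.204 < 3.841, we fail to reject the null hypothesis — the data are consistent with the 3:1 ratio.

0.204; consistent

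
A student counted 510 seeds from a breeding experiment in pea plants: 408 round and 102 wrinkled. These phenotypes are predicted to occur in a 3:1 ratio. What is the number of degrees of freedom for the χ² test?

1

A goodness-of-fit test with 2 phenotype classes has df = 2 − 1 = 1.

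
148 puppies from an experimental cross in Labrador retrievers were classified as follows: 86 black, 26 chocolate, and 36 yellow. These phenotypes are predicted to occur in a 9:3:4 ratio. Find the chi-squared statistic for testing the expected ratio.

0.228

Under the 9:3:4 hypothesis (Σ ratio = 16, N = 148):
  black: 148 × 9/16 = 83.25
  chocolate: 148 × 3/16 = 27.75
  yellow: 148 × 4/16 = 37
χ² = Σ (O − E)² / E
  black: (86 − 83.25)² / 83.25 = 0.0908
  chocolate: (26 − 27.75)² / 27.75 = 0.1104
  yellow: (36 − 37)² / 37 = 0.0270
χ² = 0.0908 + 0.1104 + 0.0270 = 0.2282 ≈ 0.228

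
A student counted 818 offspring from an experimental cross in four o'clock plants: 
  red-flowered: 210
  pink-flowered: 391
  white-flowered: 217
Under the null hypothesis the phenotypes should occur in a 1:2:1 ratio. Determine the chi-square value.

1.704

Under the 1:2:1 hypothesis (Σ ratio = 4, N = 818):
  red-flowered: 818 × 1/4 = 204.5
  pink-flowered: 818 × 2/4 = 409
  white-flowered: 818 × 1/4 = 204.5
χ² = Σ (O − E)² / E
  red-flowered: (210 − 204.5)² / 204.5 = 0.1479
  pink-flowered: (391 − 409)² / 409 = 0.7922
  white-flowered: (217 − 204.5)² / 204.5 = 0.7641
χ² = 0.1479 + 0.7922 + 0.7641 = 1.7042 ≈ 1.704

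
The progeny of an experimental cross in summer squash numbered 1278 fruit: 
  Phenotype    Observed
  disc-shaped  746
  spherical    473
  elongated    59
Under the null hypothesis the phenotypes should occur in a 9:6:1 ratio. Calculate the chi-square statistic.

6.561

Under the 9:6:1 hypothesis (Σ ratio = 16, N = 1278):
  disc-shaped: 1278 × 9/16 = 718.875
  spherical: 1278 × 6/16 = 479.25
  elongated: 1278 × 1/16 = 79.875
χ² = Σ (O − E)² / E
  disc-shaped: (746 − 718.875)² / 718.875 = 1.0235
  spherical: (473 − 479.25)² / 479.25 = 0.0815
  elongated: (59 − 79.875)² / 79.875 = 5.4556
χ² = 1.0235 + 0.0815 + 5.4556 = 6.5606 ≈ 6.561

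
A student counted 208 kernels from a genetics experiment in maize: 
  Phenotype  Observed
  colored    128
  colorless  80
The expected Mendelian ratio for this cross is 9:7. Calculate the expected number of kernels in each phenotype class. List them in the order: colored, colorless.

117, 91

Expected counts for N = 208 under a 9:7 ratio (total parts = 16):
  colored: 208 × 9/16 = 117
  colorless: 208 × 7/16 = 91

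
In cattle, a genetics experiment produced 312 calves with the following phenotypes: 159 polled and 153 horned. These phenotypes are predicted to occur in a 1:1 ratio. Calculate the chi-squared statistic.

0.115

Total ratio parts = 2. Expected numbers out of 312:
  polled: 312 × 1/2 = 156
  horned: 312 × 1/2 = 156
χ² = Σ (O − E)² / E
  polled: (159 − 156)² / 156 = 0.0577
  horned: (153 − 156)² / 156 = 0.0577
χ² = 0.0577 + 0.0577 = 0.1154 ≈ 0.115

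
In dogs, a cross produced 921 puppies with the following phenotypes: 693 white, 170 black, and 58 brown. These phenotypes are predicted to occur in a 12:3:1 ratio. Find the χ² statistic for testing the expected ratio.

Expected counts for N = 921 under a 12:3:1 ratio (total parts = 16):
  white: 921 × 12/16 = 690.75
  black: 921 × 3/16 = 172.6875
  brown: 921 × 1/16 = 57.5625
χ² = Σ (O − E)² / E
  white: (693 − 690.75)² / 690.75 = 0.0073
  black: (170 − 172.6875)² / 172.6875 = 0.0418
  brown: (58 − 57.5625)² / 57.5625 = 0.0033
χ² = 0.0073 + 0.0418 + 0.0033 = 0.0524 ≈ 0.052

0.052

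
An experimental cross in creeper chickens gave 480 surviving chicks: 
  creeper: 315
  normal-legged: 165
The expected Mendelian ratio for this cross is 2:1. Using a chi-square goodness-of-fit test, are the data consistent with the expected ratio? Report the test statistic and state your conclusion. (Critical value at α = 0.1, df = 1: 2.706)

Total ratio parts = 3. Expected numbers out of 480:
  creeper: 480 × 2/3 = 320
  normal-legged: 480 × 1/3 = 160
χ² = Σ (O − E)² / E
  creeper: (315 − 320)² / 320 = 0.0781
  normal-legged: (165 − 160)² / 160 = 0.1562
χ² = 0.0781 + 0.1562 = 0.2343 ≈ 0.234
Degrees of freedom = 2 − 1 = 1; critical value at α = 0.1 is 2.706.
Since 0.234 < 2.706, we fail to reject the null hypothesis — the data are consistent with the 2:1 ratio.

0.234; consistent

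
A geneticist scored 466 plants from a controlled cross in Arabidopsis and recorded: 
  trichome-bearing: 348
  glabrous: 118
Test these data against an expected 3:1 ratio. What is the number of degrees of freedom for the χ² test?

A goodness-of-fit test with 2 phenotype classes has df = 2 − 1 = 1.

1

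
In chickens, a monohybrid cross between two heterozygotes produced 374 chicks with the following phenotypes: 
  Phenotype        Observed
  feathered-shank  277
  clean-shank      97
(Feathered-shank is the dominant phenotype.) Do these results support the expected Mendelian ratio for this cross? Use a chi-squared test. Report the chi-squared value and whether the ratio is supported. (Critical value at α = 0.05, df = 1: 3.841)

For a monohybrid cross between heterozygotes with complete dominance, the expected phenotypic ratio is 3:1.
The 3:1 ratio has 4 parts, so with N = 374 the expected counts are:
  feathered-shank: 374 × 3/4 = 280.5
  clean-shank: 374 × 1/4 = 93.5
χ² = Σ (O − E)² / E
  feathered-shank: (277 − 280.5)² / 280.5 = 0.0437
  clean-shank: (97 − 93.5)² / 93.5 = 0.1310
χ² = 0.0437 + 0.1310 = 0.1747 ≈ 0.175
Degrees of freedom = 2 − 1 = 1; critical value at α = 0.05 is 3.841.
Since 0.175 < 3.841, we fail to reject the null hypothesis — the data are consistent with the 3:1 ratio.

0.175; consistent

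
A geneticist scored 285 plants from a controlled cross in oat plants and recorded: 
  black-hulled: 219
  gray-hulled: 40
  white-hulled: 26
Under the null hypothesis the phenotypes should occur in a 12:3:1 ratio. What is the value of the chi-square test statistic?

7.271

Under the 12:3:1 hypothesis (Σ ratio = 16, N = 285):
  black-hulled: 285 × 12/16 = 213.75
  gray-hulled: 285 × 3/16 = 53.4375
  white-hulled: 285 × 1/16 = 17.8125
χ² = Σ (O − E)² / E
  black-hulled: (219 − 213.75)² / 213.75 = 0.1289
  gray-hulled: (40 − 53.4375)² / 53.4375 = 3.3790
  white-hulled: (26 − 17.8125)² / 17.8125 = 3.7634
χ² = 0.1289 + 3.3790 + 3.7634 = 7.2713 ≈ 7.271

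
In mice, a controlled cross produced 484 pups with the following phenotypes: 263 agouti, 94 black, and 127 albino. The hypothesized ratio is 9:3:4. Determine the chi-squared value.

0.728

The 9:3:4 ratio has 16 parts, so with N = 484 the expected counts are:
  agouti: 484 × 9/16 = 272.25
  black: 484 × 3/16 = 90.75
  albino: 484 × 4/16 = 121
χ² = Σ (O − E)² / E
  agouti: (263 − 272.25)² / 272.25 = 0.3143
  black: (94 − 90.75)² / 90.75 = 0.1164
  albino: (127 − 121)² / 121 = 0.2975
χ² = 0.3143 + 0.1164 + 0.2975 = 0.7282 ≈ 0.728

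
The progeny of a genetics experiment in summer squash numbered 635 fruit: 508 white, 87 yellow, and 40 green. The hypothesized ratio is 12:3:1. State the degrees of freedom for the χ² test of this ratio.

2

A goodness-of-fit test with 3 phenotype classes has df = 3 − 1 = 2.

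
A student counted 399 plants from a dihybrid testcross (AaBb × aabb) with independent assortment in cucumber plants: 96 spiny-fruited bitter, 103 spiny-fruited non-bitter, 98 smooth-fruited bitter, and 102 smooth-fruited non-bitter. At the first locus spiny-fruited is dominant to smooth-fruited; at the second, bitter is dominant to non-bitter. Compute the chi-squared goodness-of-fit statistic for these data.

A dihybrid testcross with independent assortment gives a 1:1:1:1 ratio.
Total ratio parts = 4. Expected numbers out of 399:
  spiny-fruited bitter: 399 × 1/4 = 99.75
  spiny-fruited non-bitter: 399 × 1/4 = 99.75
  smooth-fruited bitter: 399 × 1/4 = 99.75
  smooth-fruited non-bitter: 399 × 1/4 = 99.75
χ² = Σ (O − E)² / E
  spiny-fruited bitter: (96 − 99.75)² / 99.75 = 0.1410
  spiny-fruited non-bitter: (103 − 99.75)² / 99.75 = 0.1059
  smooth-fruited bitter: (98 − 99.75)² / 99.75 = 0.0307
  smooth-fruited non-bitter: (102 − 99.75)² / 99.75 = 0.0508
χ² = 0.1410 + 0.1059 + 0.0307 + 0.0508 = 0.3284 ≈ 0.328

0.328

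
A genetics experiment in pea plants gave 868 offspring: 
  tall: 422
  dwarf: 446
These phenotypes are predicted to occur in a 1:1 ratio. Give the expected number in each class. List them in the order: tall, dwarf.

Under the 1:1 hypothesis (Σ ratio = 2, N = 868):
  tall: 868 × 1/2 = 434
  dwarf: 868 × 1/2 = 434

434, 434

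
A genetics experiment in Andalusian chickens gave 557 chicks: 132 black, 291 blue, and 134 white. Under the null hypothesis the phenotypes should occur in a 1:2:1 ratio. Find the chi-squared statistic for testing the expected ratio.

1.136

Total ratio parts = 4. Expected numbers out of 557:
  black: 557 × 1/4 = 139.25
  blue: 557 × 2/4 = 278.5
  white: 557 × 1/4 = 139.25
χ² = Σ (O − E)² / E
  black: (132 − 139.25)² / 139.25 = 0.3775
  blue: (291 − 278.5)² / 278.5 = 0.5610
  white: (134 − 139.25)² / 139.25 = 0.1979
χ² = 0.3775 + 0.5610 + 0.1979 = 1.1364 ≈ 1.136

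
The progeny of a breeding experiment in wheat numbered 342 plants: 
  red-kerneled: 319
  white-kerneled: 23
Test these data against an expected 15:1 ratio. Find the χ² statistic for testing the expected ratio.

0.132

Total ratio parts = 16. Expected numbers out of 342:
  red-kerneled: 342 × 15/16 = 320.625
  white-kerneled: 342 × 1/16 = 21.375
χ² = Σ (O − E)² / E
  red-kerneled: (319 − 320.625)² / 320.625 = 0.0082
  white-kerneled: (23 − 21.375)² / 21.375 = 0.1235
χ² = 0.0082 + 0.1235 = 0.1317 ≈ 0.132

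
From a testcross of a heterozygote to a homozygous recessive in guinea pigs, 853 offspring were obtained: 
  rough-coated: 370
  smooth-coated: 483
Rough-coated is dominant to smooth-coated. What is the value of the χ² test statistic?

14.970

A testcross of a heterozygote (Aa × aa) gives a 1:1 phenotypic ratio.
Expected counts for N = 853 under a 1:1 ratio (total parts = 2):
  rough-coated: 853 × 1/2 = 426.5
  smooth-coated: 853 × 1/2 = 426.5
χ² = Σ (O − E)² / E
  rough-coated: (370 − 426.5)² / 426.5 = 7.4848
  smooth-coated: (483 − 426.5)² / 426.5 = 7.4848
χ² = 7.4848 + 7.4848 = 14.9696 ≈ 14.970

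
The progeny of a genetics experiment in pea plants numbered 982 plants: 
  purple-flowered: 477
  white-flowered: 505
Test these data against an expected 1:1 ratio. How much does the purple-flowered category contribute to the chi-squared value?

Expected counts for N = 982 under a 1:1 ratio (total parts = 2):
  purple-flowered: 982 × 1/2 = 491
  white-flowered: 982 × 1/2 = 491
Contribution of purple-flowered: (477 − 491)² / 491 = 0.3992

0.399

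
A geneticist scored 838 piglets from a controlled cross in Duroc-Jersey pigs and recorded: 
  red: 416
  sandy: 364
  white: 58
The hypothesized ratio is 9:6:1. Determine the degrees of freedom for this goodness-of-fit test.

2

A goodness-of-fit test with 3 phenotype classes has df = 3 − 1 = 2.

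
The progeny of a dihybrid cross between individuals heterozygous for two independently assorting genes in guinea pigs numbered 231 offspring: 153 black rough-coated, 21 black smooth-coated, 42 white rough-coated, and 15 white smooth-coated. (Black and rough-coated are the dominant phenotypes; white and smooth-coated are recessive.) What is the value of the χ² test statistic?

A dihybrid F₂ with independent assortment and complete dominance at both loci gives a 9:3:3:1 phenotypic ratio.
Total ratio parts = 16. Expected numbers out of 231:
  black rough-coated: 231 × 9/16 = 129.9375
  black smooth-coated: 231 × 3/16 = 43.3125
  white rough-coated: 231 × 3/16 = 43.3125
  white smooth-coated: 231 × 1/16 = 14.4375
χ² = Σ (O − E)² / E
  black rough-coated: (153 − 129.9375)² / 129.9375 = 4.0933
  black smooth-coated: (21 − 43.3125)² / 43.3125 = 11.4943
  white rough-coated: (42 − 43.3125)² / 43.3125 = 0.0398
  white smooth-coated: (15 − 14.4375)² / 14.4375 = 0.0219
χ² = 4.0933 + 11.4943 + 0.0398 + 0.0219 = 15.6493 ≈ 15.649

15.649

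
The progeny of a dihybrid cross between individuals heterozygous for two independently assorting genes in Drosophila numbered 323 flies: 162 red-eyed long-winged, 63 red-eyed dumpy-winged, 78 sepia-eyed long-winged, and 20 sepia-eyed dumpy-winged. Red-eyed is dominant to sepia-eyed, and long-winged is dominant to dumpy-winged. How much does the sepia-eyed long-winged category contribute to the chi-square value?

5.021

A dihybrid F₂ with independent assortment and complete dominance at both loci gives a 9:3:3:1 phenotypic ratio.
The 9:3:3:1 ratio has 16 parts, so with N = 323 the expected counts are:
  red-eyed long-winged: 323 × 9/16 = 181.6875
  red-eyed dumpy-winged: 323 × 3/16 = 60.5625
  sepia-eyed long-winged: 323 × 3/16 = 60.5625
  sepia-eyed dumpy-winged: 323 × 1/16 = 20.1875
Contribution of sepia-eyed long-winged: (78 − 60.5625)² / 60.5625 = 5.0207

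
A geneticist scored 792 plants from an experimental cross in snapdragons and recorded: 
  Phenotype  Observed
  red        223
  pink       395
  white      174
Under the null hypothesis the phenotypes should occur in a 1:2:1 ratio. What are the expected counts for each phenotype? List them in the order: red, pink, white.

Expected counts for N = 792 under a 1:2:1 ratio (total parts = 4):
  red: 792 × 1/4 = 198
  pink: 792 × 2/4 = 396
  white: 792 × 1/4 = 198

198, 396, 198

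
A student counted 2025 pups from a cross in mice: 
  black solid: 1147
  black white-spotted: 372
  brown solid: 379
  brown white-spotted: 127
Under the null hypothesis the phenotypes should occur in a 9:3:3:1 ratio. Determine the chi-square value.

Total ratio parts = 16. Expected numbers out of 2025:
  black solid: 2025 × 9/16 = 1139.0625
  black white-spotted: 2025 × 3/16 = 379.6875
  brown solid: 2025 × 3/16 = 379.6875
  brown white-spotted: 2025 × 1/16 = 126.5625
χ² = Σ (O − E)² / E
  black solid: (1147 − 1139.0625)² / 1139.0625 = 0.0553
  black white-spotted: (372 − 379.6875)² / 379.6875 = 0.1556
  brown solid: (379 − 379.6875)² / 379.6875 = 0.0012
  brown white-spotted: (127 − 126.5625)² / 126.5625 = 0.0015
χ² = 0.0553 + 0.1556 + 0.0012 + 0.0015 = 0.2136 ≈ 0.214

0.214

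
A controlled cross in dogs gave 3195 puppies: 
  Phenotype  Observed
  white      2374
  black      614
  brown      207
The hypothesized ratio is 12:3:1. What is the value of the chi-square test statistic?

The 12:3:1 ratio has 16 parts, so with N = 3195 the expected counts are:
  white: 3195 × 12/16 = 2396.25
  black: 3195 × 3/16 = 599.0625
  brown: 3195 × 1/16 = 199.6875
χ² = Σ (O − E)² / E
  white: (2374 − 2396.25)² / 2396.25 = 0.2066
  black: (614 − 599.0625)² / 599.0625 = 0.3725
  brown: (207 − 199.6875)² / 199.6875 = 0.2678
χ² = 0.2066 + 0.3725 + 0.2678 = 0.8469 ≈ 0.847

0.847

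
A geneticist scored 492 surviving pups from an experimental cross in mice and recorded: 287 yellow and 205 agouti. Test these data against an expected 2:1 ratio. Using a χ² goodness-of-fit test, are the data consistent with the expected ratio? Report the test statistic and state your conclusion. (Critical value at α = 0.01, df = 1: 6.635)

15.375; not consistent

Under the 2:1 hypothesis (Σ ratio = 3, N = 492):
  yellow: 492 × 2/3 = 328
  agouti: 492 × 1/3 = 164
χ² = Σ (O − E)² / E
  yellow: (287 − 328)² / 328 = 5.1250
  agouti: (205 − 164)² / 164 = 10.2500
χ² = 5.1250 + 10.2500 = 15.375
Degrees of freedom = 2 − 1 = 1; critical value at α = 0.01 is 6.635.
Since 15.375 > 6.635, we reject the null hypothesis — the data do not fit the 2:1 ratio.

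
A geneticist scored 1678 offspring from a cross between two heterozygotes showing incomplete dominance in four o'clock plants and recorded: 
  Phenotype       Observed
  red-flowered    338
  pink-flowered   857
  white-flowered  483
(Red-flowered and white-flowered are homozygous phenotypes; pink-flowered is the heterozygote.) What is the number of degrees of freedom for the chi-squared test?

2

With incomplete dominance, a heterozygote × heterozygote cross gives a 1:2:1 phenotypic ratio.
A goodness-of-fit test with 3 phenotype classes has df = 3 − 1 = 2.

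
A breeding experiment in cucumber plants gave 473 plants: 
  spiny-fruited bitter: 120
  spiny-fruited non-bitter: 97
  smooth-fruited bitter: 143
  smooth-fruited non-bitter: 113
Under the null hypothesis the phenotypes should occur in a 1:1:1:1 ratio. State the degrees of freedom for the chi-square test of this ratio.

3

A goodness-of-fit test with 4 phenotype classes has df = 4 − 1 = 3.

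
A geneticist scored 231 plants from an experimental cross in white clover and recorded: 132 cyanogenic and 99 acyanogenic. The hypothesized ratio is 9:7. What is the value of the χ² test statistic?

0.075

Expected counts for N = 231 under a 9:7 ratio (total parts = 16):
  cyanogenic: 231 × 9/16 = 129.9375
  acyanogenic: 231 × 7/16 = 101.0625
χ² = Σ (O − E)² / E
  cyanogenic: (132 − 129.9375)² / 129.9375 = 0.0327
  acyanogenic: (99 − 101.0625)² / 101.0625 = 0.0421
χ² = 0.0327 + 0.0421 = 0.0748 ≈ 0.075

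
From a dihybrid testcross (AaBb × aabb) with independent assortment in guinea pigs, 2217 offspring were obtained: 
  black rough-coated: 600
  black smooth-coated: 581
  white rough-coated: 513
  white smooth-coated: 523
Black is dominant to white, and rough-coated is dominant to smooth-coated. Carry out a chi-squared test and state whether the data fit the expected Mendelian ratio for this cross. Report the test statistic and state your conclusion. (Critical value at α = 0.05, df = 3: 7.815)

9.899; not consistent

A dihybrid testcross with independent assortment gives a 1:1:1:1 ratio.
The 1:1:1:1 ratio has 4 parts, so with N = 2217 the expected counts are:
  black rough-coated: 2217 × 1/4 = 554.25
  black smooth-coated: 2217 × 1/4 = 554.25
  white rough-coated: 2217 × 1/4 = 554.25
  white smooth-coated: 2217 × 1/4 = 554.25
χ² = Σ (O − E)² / E
  black rough-coated: (600 − 554.25)² / 554.25 = 3.7764
  black smooth-coated: (581 − 554.25)² / 554.25 = 1.2910
  white rough-coated: (513 − 554.25)² / 554.25 = 3.0700
  white smooth-coated: (523 − 554.25)² / 554.25 = 1.7620
χ² = 3.7764 + 1.2910 + 3.0700 + 1.7620 = 9.8994 ≈ 9.899
Degrees of freedom = 4 − 1 = 3; critical value at α = 0.05 is 7.815.
Since 9.899 > 7.815, we reject the null hypothesis — the data do not fit the 1:1:1:1 ratio.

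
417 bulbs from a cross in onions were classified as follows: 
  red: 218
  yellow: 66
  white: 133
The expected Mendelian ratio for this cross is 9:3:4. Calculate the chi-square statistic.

Total ratio parts = 16. Expected numbers out of 417:
  red: 417 × 9/16 = 234.5625
  yellow: 417 × 3/16 = 78.1875
  white: 417 × 4/16 = 104.25
χ² = Σ (O − E)² / E
  red: (218 − 234.5625)² / 234.5625 = 1.1695
  yellow: (66 − 78.1875)² / 78.1875 = 1.8997
  white: (133 − 104.25)² / 104.25 = 7.9287
χ² = 1.1695 + 1.8997 + 7.9287 = 10.9979 ≈ 10.998

10.998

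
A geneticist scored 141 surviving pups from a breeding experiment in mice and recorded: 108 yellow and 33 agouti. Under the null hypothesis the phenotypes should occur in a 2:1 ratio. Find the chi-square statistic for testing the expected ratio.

6.255

The 2:1 ratio has 3 parts, so with N = 141 the expected counts are:
  yellow: 141 × 2/3 = 94
  agouti: 141 × 1/3 = 47
χ² = Σ (O − E)² / E
  yellow: (108 − 94)² / 94 = 2.0851
  agouti: (33 − 47)² / 47 = 4.1702
χ² = 2.0851 + 4.1702 = 6.2553 ≈ 6.255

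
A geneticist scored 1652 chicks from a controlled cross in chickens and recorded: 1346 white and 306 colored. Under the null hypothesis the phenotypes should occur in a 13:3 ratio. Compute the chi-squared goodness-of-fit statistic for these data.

0.056

Expected counts for N = 1652 under a 13:3 ratio (total parts = 16):
  white: 1652 × 13/16 = 1342.25
  colored: 1652 × 3/16 = 309.75
χ² = Σ (O − E)² / E
  white: (1346 − 1342.25)² / 1342.25 = 0.0105
  colored: (306 − 309.75)² / 309.75 = 0.0454
χ² = 0.0105 + 0.0454 = 0.0559 ≈ 0.056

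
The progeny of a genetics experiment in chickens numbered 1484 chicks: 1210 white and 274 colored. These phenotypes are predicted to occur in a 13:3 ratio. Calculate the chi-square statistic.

0.080

Expected counts for N = 1484 under a 13:3 ratio (total parts = 16):
  white: 1484 × 13/16 = 1205.75
  colored: 1484 × 3/16 = 278.25
χ² = Σ (O − E)² / E
  white: (1210 − 1205.75)² / 1205.75 = 0.0150
  colored: (274 − 278.25)² / 278.25 = 0.0649
χ² = 0.0150 + 0.0649 = 0.0799 ≈ 0.080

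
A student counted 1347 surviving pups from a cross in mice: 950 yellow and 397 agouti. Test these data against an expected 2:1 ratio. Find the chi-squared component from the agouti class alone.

6.022

Under the 2:1 hypothesis (Σ ratio = 3, N = 1347):
  yellow: 1347 × 2/3 = 898
  agouti: 1347 × 1/3 = 449
Contribution of agouti: (397 − 449)² / 449 = 6.0223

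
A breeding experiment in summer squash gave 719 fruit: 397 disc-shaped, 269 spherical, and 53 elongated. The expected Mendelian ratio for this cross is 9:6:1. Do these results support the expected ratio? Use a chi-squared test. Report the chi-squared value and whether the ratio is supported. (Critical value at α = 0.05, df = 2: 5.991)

1.585; consistent

Total ratio parts = 16. Expected numbers out of 719:
  disc-shaped: 719 × 9/16 = 404.4375
  spherical: 719 × 6/16 = 269.625
  elongated: 719 × 1/16 = 44.9375
χ² = Σ (O − E)² / E
  disc-shaped: (397 − 404.4375)² / 404.4375 = 0.1368
  spherical: (269 − 269.625)² / 269.625 = 0.0014
  elongated: (53 − 44.9375)² / 44.9375 = 1.4465
χ² = 0.1368 + 0.0014 + 1.4465 = 1.5847 ≈ 1.585
Degrees of freedom = 3 − 1 = 2; critical value at α = 0.05 is 5.991.
Since 1.585 < 5.991, we fail to reject the null hypothesis — the data are consistent with the 9:6:1 ratio.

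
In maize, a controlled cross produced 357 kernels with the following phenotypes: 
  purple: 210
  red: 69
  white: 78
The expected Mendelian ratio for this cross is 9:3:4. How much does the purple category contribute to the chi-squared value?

0.420

Expected counts for N = 357 under a 9:3:4 ratio (total parts = 16):
  purple: 357 × 9/16 = 200.8125
  red: 357 × 3/16 = 66.9375
  white: 357 × 4/16 = 89.25
Contribution of purple: (210 − 200.8125)² / 200.8125 = 0.4203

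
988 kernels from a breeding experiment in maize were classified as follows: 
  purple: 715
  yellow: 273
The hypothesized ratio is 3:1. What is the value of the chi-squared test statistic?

3.649

Under the 3:1 hypothesis (Σ ratio = 4, N = 988):
  purple: 988 × 3/4 = 741
  yellow: 988 × 1/4 = 247
χ² = Σ (O − E)² / E
  purple: (715 − 741)² / 741 = 0.9123
  yellow: (273 − 247)² / 247 = 2.7368
χ² = 0.9123 + 2.7368 = 3.6491 ≈ 3.649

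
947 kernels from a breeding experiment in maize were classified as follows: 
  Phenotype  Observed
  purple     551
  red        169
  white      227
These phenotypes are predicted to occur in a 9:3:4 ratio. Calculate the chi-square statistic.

Expected counts for N = 947 under a 9:3:4 ratio (total parts = 16):
  purple: 947 × 9/16 = 532.6875
  red: 947 × 3/16 = 177.5625
  white: 947 × 4/16 = 236.75
χ² = Σ (O − E)² / E
  purple: (551 − 532.6875)² / 532.6875 = 0.6295
  red: (169 − 177.5625)² / 177.5625 = 0.4129
  white: (227 − 236.75)² / 236.75 = 0.4015
χ² = 0.6295 + 0.4129 + 0.4015 = 1.4439 ≈ 1.444

1.444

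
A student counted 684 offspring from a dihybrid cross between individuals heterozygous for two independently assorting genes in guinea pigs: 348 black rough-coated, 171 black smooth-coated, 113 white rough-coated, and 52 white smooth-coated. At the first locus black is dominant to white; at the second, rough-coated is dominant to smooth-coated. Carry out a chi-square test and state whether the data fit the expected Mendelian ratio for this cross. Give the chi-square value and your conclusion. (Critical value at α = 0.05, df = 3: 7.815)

A dihybrid F₂ with independent assortment and complete dominance at both loci gives a 9:3:3:1 phenotypic ratio.
Under the 9:3:3:1 hypothesis (Σ ratio = 16, N = 684):
  black rough-coated: 684 × 9/16 = 384.75
  black smooth-coated: 684 × 3/16 = 128.25
  white rough-coated: 684 × 3/16 = 128.25
  white smooth-coated: 684 × 1/16 = 42.75
χ² = Σ (O − E)² / E
  black rough-coated: (348 − 384.75)² / 384.75 = 3.5102
  black smooth-coated: (171 − 128.25)² / 128.25 = 14.2500
  white rough-coated: (113 − 128.25)² / 128.25 = 1.8134
  white smooth-coated: (52 − 42.75)² / 42.75 = 2.0015
χ² = 3.5102 + 14.2500 + 1.8134 + 2.0015 = 21.5751 ≈ 21.575
Degrees of freedom = 4 − 1 = 3; critical value at α = 0.05 is 7.815.
Since 21.575 > 7.815, we reject the null hypothesis — the data do not fit the 9:3:3:1 ratio.

21.575; not consistent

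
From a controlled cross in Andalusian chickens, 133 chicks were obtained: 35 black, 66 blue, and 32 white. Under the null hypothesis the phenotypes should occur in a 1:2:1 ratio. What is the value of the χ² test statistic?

Under the 1:2:1 hypothesis (Σ ratio = 4, N = 133):
  black: 133 × 1/4 = 33.25
  blue: 133 × 2/4 = 66.5
  white: 133 × 1/4 = 33.25
χ² = Σ (O − E)² / E
  black: (35 − 33.25)² / 33.25 = 0.0921
  blue: (66 − 66.5)² / 66.5 = 0.0038
  white: (32 − 33.25)² / 33.25 = 0.0470
χ² = 0.0921 + 0.0038 + 0.0470 = 0.1429 ≈ 0.143

0.143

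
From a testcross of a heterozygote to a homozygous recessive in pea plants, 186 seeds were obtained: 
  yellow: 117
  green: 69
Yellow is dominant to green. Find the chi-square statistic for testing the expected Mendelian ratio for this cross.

A testcross of a heterozygote (Aa × aa) gives a 1:1 phenotypic ratio.
Expected counts for N = 186 under a 1:1 ratio (total parts = 2):
  yellow: 186 × 1/2 = 93
  green: 186 × 1/2 = 93
χ² = Σ (O − E)² / E
  yellow: (117 − 93)² / 93 = 6.1935
  green: (69 − 93)² / 93 = 6.1935
χ² = 6.1935 + 6.1935 = 12.387

12.387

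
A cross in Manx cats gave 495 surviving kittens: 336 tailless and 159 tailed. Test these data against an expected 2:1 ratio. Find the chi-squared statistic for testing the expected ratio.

Under the 2:1 hypothesis (Σ ratio = 3, N = 495):
  tailless: 495 × 2/3 = 330
  tailed: 495 × 1/3 = 165
χ² = Σ (O − E)² / E
  tailless: (336 − 330)² / 330 = 0.1091
  tailed: (159 − 165)² / 165 = 0.2182
χ² = 0.1091 + 0.2182 = 0.3273 ≈ 0.327

0.327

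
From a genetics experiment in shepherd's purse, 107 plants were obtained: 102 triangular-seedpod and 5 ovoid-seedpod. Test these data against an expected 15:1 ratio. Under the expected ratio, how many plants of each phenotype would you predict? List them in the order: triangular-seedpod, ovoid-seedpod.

100.3125, 6.6875

Under the 15:1 hypothesis (Σ ratio = 16, N = 107):
  triangular-seedpod: 107 × 15/16 = 100.3125
  ovoid-seedpod: 107 × 1/16 = 6.6875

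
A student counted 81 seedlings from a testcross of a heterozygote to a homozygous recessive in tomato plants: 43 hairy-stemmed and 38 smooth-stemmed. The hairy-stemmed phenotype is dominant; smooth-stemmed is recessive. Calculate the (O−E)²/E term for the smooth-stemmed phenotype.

A testcross of a heterozygote (Aa × aa) gives a 1:1 phenotypic ratio.
Expected counts for N = 81 under a 1:1 ratio (total parts = 2):
  hairy-stemmed: 81 × 1/2 = 40.5
  smooth-stemmed: 81 × 1/2 = 40.5
Contribution of smooth-stemmed: (38 − 40.5)² / 40.5 = 0.1543

0.154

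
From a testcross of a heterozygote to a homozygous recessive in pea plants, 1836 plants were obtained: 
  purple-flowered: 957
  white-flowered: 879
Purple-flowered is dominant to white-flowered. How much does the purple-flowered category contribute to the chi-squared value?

1.657

A testcross of a heterozygote (Aa × aa) gives a 1:1 phenotypic ratio.
Expected counts for N = 1836 under a 1:1 ratio (total parts = 2):
  purple-flowered: 1836 × 1/2 = 918
  white-flowered: 1836 × 1/2 = 918
Contribution of purple-flowered: (957 − 918)² / 918 = 1.6569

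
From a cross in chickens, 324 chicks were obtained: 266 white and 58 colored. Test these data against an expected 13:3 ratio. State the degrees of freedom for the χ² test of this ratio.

A goodness-of-fit test with 2 phenotype classes has df = 2 − 1 = 1.

1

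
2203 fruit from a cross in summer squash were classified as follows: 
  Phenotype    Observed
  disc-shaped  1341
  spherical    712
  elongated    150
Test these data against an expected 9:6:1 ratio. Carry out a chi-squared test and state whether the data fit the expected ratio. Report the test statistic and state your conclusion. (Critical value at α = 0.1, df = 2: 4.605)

25.232; not consistent

The 9:6:1 ratio has 16 parts, so with N = 2203 the expected counts are:
  disc-shaped: 2203 × 9/16 = 1239.1875
  spherical: 2203 × 6/16 = 826.125
  elongated: 2203 × 1/16 = 137.6875
χ² = Σ (O − E)² / E
  disc-shaped: (1341 − 1239.1875)² / 1239.1875 = 8.3650
  spherical: (712 − 826.125)² / 826.125 = 15.7658
  elongated: (150 − 137.6875)² / 137.6875 = 1.1010
χ² = 8.3650 + 15.7658 + 1.1010 = 25.2318 ≈ 25.232
Degrees of freedom = 3 − 1 = 2; critical value at α = 0.1 is 4.605.
Since 25.232 > 4.605, we reject the null hypothesis — the data do not fit the 9:6:1 ratio.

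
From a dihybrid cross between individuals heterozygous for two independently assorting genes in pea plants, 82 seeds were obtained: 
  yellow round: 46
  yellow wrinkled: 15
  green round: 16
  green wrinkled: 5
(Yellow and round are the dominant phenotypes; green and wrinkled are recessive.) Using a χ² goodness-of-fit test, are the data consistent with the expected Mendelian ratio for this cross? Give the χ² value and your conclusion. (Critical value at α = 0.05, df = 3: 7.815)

A dihybrid F₂ with independent assortment and complete dominance at both loci gives a 9:3:3:1 phenotypic ratio.
Under the 9:3:3:1 hypothesis (Σ ratio = 16, N = 82):
  yellow round: 82 × 9/16 = 46.125
  yellow wrinkled: 82 × 3/16 = 15.375
  green round: 82 × 3/16 = 15.375
  green wrinkled: 82 × 1/16 = 5.125
χ² = Σ (O − E)² / E
  yellow round: (46 − 46.125)² / 46.125 = 0.0003
  yellow wrinkled: (15 − 15.375)² / 15.375 = 0.0091
  green round: (16 − 15.375)² / 15.375 = 0.0254
  green wrinkled: (5 − 5.125)² / 5.125 = 0.0030
χ² = 0.0003 + 0.0091 + 0.0254 + 0.0030 = 0.0378 ≈ 0.038
Degrees of freedom = 4 − 1 = 3; critical value at α = 0.05 is 7.815.
Since 0.038 < 7.815, we fail to reject the null hypothesis — the data are consistent with the 9:3:3:1 ratio.

0.038; consistent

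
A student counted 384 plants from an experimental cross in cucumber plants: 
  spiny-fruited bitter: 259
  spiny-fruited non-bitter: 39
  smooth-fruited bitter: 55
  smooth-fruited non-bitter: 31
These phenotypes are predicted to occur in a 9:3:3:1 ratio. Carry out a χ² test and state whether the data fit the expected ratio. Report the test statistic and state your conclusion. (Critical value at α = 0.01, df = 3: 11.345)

29.741; not consistent

Total ratio parts = 16. Expected numbers out of 384:
  spiny-fruited bitter: 384 × 9/16 = 216
  spiny-fruited non-bitter: 384 × 3/16 = 72
  smooth-fruited bitter: 384 × 3/16 = 72
  smooth-fruited non-bitter: 384 × 1/16 = 24
χ² = Σ (O − E)² / E
  spiny-fruited bitter: (259 − 216)² / 216 = 8.5602
  spiny-fruited non-bitter: (39 − 72)² / 72 = 15.1250
  smooth-fruited bitter: (55 − 72)² / 72 = 4.0139
  smooth-fruited non-bitter: (31 − 24)² / 24 = 2.0417
χ² = 8.5602 + 15.1250 + 4.0139 + 2.0417 = 29.7408 ≈ 29.741
Degrees of freedom = 4 − 1 = 3; critical value at α = 0.01 is 11.345.
Since 29.741 > 11.345, we reject the null hypothesis — the data do not fit the 9:3:3:1 ratio.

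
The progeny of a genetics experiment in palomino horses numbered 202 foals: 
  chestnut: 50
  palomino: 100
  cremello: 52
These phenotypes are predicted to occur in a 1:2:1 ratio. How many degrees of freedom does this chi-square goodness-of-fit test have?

2

A goodness-of-fit test with 3 phenotype classes has df = 3 − 1 = 2.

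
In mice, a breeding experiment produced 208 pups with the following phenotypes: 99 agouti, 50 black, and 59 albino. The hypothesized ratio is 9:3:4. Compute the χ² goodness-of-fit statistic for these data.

6.814

Under the 9:3:4 hypothesis (Σ ratio = 16, N = 208):
  agouti: 208 × 9/16 = 117
  black: 208 × 3/16 = 39
  albino: 208 × 4/16 = 52
χ² = Σ (O − E)² / E
  agouti: (99 − 117)² / 117 = 2.7692
  black: (50 − 39)² / 39 = 3.1026
  albino: (59 − 52)² / 52 = 0.9423
χ² = 2.7692 + 3.1026 + 0.9423 = 6.8141 ≈ 6.814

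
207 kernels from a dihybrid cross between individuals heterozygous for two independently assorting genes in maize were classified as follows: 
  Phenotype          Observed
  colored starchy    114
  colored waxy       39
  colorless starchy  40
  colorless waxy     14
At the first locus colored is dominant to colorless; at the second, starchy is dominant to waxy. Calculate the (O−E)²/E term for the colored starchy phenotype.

A dihybrid F₂ with independent assortment and complete dominance at both loci gives a 9:3:3:1 phenotypic ratio.
Total ratio parts = 16. Expected numbers out of 207:
  colored starchy: 207 × 9/16 = 116.4375
  colored waxy: 207 × 3/16 = 38.8125
  colorless starchy: 207 × 3/16 = 38.8125
  colorless waxy: 207 × 1/16 = 12.9375
Contribution of colored starchy: (114 − 116.4375)² / 116.4375 = 0.0510

0.051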